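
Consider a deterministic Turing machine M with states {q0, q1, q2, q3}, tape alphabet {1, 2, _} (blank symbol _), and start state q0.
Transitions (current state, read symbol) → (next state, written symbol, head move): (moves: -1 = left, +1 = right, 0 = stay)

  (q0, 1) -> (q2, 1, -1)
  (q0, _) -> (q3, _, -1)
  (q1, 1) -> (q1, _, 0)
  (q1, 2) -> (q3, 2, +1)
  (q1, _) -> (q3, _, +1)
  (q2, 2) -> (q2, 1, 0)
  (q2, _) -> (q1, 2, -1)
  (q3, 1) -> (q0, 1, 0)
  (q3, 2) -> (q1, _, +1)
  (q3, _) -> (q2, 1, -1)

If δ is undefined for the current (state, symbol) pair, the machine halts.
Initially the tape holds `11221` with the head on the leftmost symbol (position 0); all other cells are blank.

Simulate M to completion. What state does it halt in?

q2

q0 | __[1]1221   read 1 → write 1, move -1, go to q2
q2 | _[_]11221   read _ → write 2, move -1, go to q1
q1 | [_]211221   read _ → write _, move +1, go to q3
q3 | _[2]11221   read 2 → write _, move +1, go to q1
q1 | __[1]1221   read 1 → write _, move 0, go to q1
q1 | __[_]1221   read _ → write _, move +1, go to q3
q3 | ___[1]221   read 1 → write 1, move 0, go to q0
q0 | ___[1]221   read 1 → write 1, move -1, go to q2
q2 | __[_]1221   read _ → write 2, move -1, go to q1
q1 | _[_]21221   read _ → write _, move +1, go to q3
q3 | __[2]1221   read 2 → write _, move +1, go to q1
q1 | ___[1]221   read 1 → write _, move 0, go to q1
q1 | ___[_]221   read _ → write _, move +1, go to q3
q3 | ____[2]21   read 2 → write _, move +1, go to q1
q1 | _____[2]1   read 2 → write 2, move +1, go to q3
q3 | _____2[1]   read 1 → write 1, move 0, go to q0
q0 | _____2[1]   read 1 → write 1, move -1, go to q2
q2 | _____[2]1   read 2 → write 1, move 0, go to q2
q2 | _____[1]1
No transition is defined for (q2, 1); M halts in state q2.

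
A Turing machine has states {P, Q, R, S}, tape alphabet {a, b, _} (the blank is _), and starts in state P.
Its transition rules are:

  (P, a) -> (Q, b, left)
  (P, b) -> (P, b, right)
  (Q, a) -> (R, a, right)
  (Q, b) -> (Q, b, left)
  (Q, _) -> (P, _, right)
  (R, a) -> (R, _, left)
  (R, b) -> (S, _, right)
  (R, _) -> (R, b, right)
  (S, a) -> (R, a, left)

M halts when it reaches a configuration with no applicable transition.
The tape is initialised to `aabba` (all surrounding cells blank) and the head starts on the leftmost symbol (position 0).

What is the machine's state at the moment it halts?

P | _[a]abba_   read a → write b, move left, go to Q
Q | [_]babba_   read _ → write _, move right, go to P
P | _[b]abba_   read b → write b, move right, go to P
P | _b[a]bba_   read a → write b, move left, go to Q
Q | _[b]bbba_   read b → write b, move left, go to Q
Q | [_]bbbba_   read _ → write _, move right, go to P
P | _[b]bbba_   read b → write b, move right, go to P
P | _b[b]bba_   read b → write b, move right, go to P
P | _bb[b]ba_   read b → write b, move right, go to P
P | _bbb[b]a_   read b → write b, move right, go to P
P | _bbbb[a]_   read a → write b, move left, go to Q
Q | _bbb[b]b_   read b → write b, move left, go to Q
Q | _bb[b]bb_   read b → write b, move left, go to Q
Q | _b[b]bbb_   read b → write b, move left, go to Q
Q | _[b]bbbb_   read b → write b, move left, go to Q
Q | [_]bbbbb_   read _ → write _, move right, go to P
P | _[b]bbbb_   read b → write b, move right, go to P
P | _b[b]bbb_   read b → write b, move right, go to P
P | _bb[b]bb_   read b → write b, move right, go to P
P | _bbb[b]b_   read b → write b, move right, go to P
P | _bbbb[b]_   read b → write b, move right, go to P
P | _bbbbb[_]
No transition is defined for (P, _); M halts in state P.

P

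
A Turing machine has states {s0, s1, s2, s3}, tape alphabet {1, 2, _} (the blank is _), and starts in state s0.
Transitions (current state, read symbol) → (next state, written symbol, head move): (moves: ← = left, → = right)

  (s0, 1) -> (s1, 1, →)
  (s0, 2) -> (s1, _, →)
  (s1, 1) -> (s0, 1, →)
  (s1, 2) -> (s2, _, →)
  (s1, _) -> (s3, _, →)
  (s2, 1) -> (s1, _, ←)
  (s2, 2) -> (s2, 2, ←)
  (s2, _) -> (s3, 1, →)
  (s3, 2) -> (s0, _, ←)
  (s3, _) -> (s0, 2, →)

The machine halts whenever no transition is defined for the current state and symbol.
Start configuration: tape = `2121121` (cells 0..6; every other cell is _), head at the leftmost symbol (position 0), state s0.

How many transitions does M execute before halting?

9

state=s0 head=0 tape=[2]121121_   (s0,2)→(s1,_,→)
state=s1 head=1 tape=_[1]21121_   (s1,1)→(s0,1,→)
state=s0 head=2 tape=_1[2]1121_   (s0,2)→(s1,_,→)
state=s1 head=3 tape=_1_[1]121_   (s1,1)→(s0,1,→)
state=s0 head=4 tape=_1_1[1]21_   (s0,1)→(s1,1,→)
state=s1 head=5 tape=_1_11[2]1_   (s1,2)→(s2,_,→)
state=s2 head=6 tape=_1_11_[1]_   (s2,1)→(s1,_,←)
state=s1 head=5 tape=_1_11[_]__   (s1,_)→(s3,_,→)
state=s3 head=6 tape=_1_11_[_]_   (s3,_)→(s0,2,→)
state=s0 head=7 tape=_1_11_2[_]
M halts after 9 transitions.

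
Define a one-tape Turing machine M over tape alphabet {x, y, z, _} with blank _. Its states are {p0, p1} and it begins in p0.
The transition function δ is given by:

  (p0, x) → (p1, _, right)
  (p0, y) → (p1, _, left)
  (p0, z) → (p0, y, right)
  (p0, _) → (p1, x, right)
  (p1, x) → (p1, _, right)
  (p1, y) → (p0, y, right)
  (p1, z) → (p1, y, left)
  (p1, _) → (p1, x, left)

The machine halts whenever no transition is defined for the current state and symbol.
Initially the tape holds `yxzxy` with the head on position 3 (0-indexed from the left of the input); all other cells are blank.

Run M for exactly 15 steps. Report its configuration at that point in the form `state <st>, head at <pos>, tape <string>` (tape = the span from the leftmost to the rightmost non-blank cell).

state p1, head at 6, tape yxz_y__xx

state=p0 head=3 tape=yxz[x]y____   (p0,x)→(p1,_,right)
state=p1 head=4 tape=yxz_[y]____   (p1,y)→(p0,y,right)
state=p0 head=5 tape=yxz_y[_]___   (p0,_)→(p1,x,right)
state=p1 head=6 tape=yxz_yx[_]__   (p1,_)→(p1,x,left)
state=p1 head=5 tape=yxz_y[x]x__   (p1,x)→(p1,_,right)
state=p1 head=6 tape=yxz_y_[x]__   (p1,x)→(p1,_,right)
state=p1 head=7 tape=yxz_y__[_]_   (p1,_)→(p1,x,left)
state=p1 head=6 tape=yxz_y_[_]x_   (p1,_)→(p1,x,left)
state=p1 head=5 tape=yxz_y[_]xx_   (p1,_)→(p1,x,left)
state=p1 head=4 tape=yxz_[y]xxx_   (p1,y)→(p0,y,right)
state=p0 head=5 tape=yxz_y[x]xx_   (p0,x)→(p1,_,right)
state=p1 head=6 tape=yxz_y_[x]x_   (p1,x)→(p1,_,right)
state=p1 head=7 tape=yxz_y__[x]_   (p1,x)→(p1,_,right)
state=p1 head=8 tape=yxz_y___[_]   (p1,_)→(p1,x,left)
state=p1 head=7 tape=yxz_y__[_]x   (p1,_)→(p1,x,left)
state=p1 head=6 tape=yxz_y_[_]xx
After 15 steps: state p1, head at 6, tape yxz_y__xx.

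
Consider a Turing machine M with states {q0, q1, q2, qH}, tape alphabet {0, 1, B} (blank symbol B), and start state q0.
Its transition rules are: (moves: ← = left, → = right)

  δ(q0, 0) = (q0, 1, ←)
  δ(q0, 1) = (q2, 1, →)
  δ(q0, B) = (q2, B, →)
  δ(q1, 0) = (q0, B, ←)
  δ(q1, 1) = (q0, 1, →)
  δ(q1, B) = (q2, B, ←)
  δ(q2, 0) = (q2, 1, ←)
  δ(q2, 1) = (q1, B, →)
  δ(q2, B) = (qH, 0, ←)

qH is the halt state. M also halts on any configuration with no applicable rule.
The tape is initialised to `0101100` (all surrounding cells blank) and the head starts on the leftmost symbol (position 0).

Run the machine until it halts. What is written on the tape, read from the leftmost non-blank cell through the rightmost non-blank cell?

q0 | B[0]101100B   read 0 → write 1, move ←, go to q0
q0 | [B]1101100B   read B → write B, move →, go to q2
q2 | B[1]101100B   read 1 → write B, move →, go to q1
q1 | BB[1]01100B   read 1 → write 1, move →, go to q0
q0 | BB1[0]1100B   read 0 → write 1, move ←, go to q0
q0 | BB[1]11100B   read 1 → write 1, move →, go to q2
q2 | BB1[1]1100B   read 1 → write B, move →, go to q1
q1 | BB1B[1]100B   read 1 → write 1, move →, go to q0
q0 | BB1B1[1]00B   read 1 → write 1, move →, go to q2
q2 | BB1B11[0]0B   read 0 → write 1, move ←, go to q2
q2 | BB1B1[1]10B   read 1 → write B, move →, go to q1
q1 | BB1B1B[1]0B   read 1 → write 1, move →, go to q0
q0 | BB1B1B1[0]B   read 0 → write 1, move ←, go to q0
q0 | BB1B1B[1]1B   read 1 → write 1, move →, go to q2
q2 | BB1B1B1[1]B   read 1 → write B, move →, go to q1
q1 | BB1B1B1B[B]   read B → write B, move ←, go to q2
q2 | BB1B1B1[B]B   read B → write 0, move ←, go to qH
qH | BB1B1B[1]0B
The non-blank tape span at halt is 1B1B10.

1B1B10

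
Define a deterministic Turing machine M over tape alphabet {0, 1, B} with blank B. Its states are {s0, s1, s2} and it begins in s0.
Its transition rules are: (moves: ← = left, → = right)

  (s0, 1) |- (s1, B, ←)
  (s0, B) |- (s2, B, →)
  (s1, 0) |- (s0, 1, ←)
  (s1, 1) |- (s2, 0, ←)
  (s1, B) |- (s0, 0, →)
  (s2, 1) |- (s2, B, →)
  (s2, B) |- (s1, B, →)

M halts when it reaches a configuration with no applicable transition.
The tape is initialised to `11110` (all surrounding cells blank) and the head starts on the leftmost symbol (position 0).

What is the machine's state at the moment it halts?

s0 | B[1]1110   read 1 → write B, move ←, go to s1
s1 | [B]B1110   read B → write 0, move →, go to s0
s0 | 0[B]1110   read B → write B, move →, go to s2
s2 | 0B[1]110   read 1 → write B, move →, go to s2
s2 | 0BB[1]10   read 1 → write B, move →, go to s2
s2 | 0BBB[1]0   read 1 → write B, move →, go to s2
s2 | 0BBBB[0]
No transition is defined for (s2, 0); M halts in state s2.

s2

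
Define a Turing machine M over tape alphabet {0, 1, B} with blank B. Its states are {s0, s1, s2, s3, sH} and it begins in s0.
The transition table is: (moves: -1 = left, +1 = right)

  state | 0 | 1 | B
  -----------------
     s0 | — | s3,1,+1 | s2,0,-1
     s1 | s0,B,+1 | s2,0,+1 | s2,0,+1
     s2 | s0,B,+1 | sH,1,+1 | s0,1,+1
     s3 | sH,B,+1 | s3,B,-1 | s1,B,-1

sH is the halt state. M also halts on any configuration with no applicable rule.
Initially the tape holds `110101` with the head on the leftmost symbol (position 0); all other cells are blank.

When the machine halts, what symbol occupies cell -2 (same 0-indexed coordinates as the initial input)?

s0 | BB[1]10101   read 1 → write 1, move +1, go to s3
s3 | BB1[1]0101   read 1 → write B, move -1, go to s3
s3 | BB[1]B0101   read 1 → write B, move -1, go to s3
s3 | B[B]BB0101   read B → write B, move -1, go to s1
s1 | [B]BBB0101   read B → write 0, move +1, go to s2
s2 | 0[B]BB0101   read B → write 1, move +1, go to s0
s0 | 01[B]B0101   read B → write 0, move -1, go to s2
s2 | 0[1]0B0101   read 1 → write 1, move +1, go to sH
sH | 01[0]B0101
Cell -2 holds 0 when M halts.

0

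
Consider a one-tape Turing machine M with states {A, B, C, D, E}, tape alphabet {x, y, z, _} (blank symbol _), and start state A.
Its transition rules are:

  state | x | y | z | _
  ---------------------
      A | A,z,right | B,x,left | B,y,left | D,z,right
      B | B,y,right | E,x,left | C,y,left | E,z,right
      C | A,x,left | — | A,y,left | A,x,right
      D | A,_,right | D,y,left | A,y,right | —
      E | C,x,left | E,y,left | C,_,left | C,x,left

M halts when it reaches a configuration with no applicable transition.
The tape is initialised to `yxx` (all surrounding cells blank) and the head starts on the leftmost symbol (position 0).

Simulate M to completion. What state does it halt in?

D

A | ____[y]xx__   read y → write x, move left, go to B
B | ___[_]xxx__   read _ → write z, move right, go to E
E | ___z[x]xx__   read x → write x, move left, go to C
C | ___[z]xxx__   read z → write y, move left, go to A
A | __[_]yxxx__   read _ → write z, move right, go to D
D | __z[y]xxx__   read y → write y, move left, go to D
D | __[z]yxxx__   read z → write y, move right, go to A
A | __y[y]xxx__   read y → write x, move left, go to B
B | __[y]xxxx__   read y → write x, move left, go to E
E | _[_]xxxxx__   read _ → write x, move left, go to C
C | [_]xxxxxx__   read _ → write x, move right, go to A
A | x[x]xxxxx__   read x → write z, move right, go to A
A | xz[x]xxxx__   read x → write z, move right, go to A
A | xzz[x]xxx__   read x → write z, move right, go to A
A | xzzz[x]xx__   read x → write z, move right, go to A
A | xzzzz[x]x__   read x → write z, move right, go to A
A | xzzzzz[x]__   read x → write z, move right, go to A
A | xzzzzzz[_]_   read _ → write z, move right, go to D
D | xzzzzzzz[_]
No transition is defined for (D, _); M halts in state D.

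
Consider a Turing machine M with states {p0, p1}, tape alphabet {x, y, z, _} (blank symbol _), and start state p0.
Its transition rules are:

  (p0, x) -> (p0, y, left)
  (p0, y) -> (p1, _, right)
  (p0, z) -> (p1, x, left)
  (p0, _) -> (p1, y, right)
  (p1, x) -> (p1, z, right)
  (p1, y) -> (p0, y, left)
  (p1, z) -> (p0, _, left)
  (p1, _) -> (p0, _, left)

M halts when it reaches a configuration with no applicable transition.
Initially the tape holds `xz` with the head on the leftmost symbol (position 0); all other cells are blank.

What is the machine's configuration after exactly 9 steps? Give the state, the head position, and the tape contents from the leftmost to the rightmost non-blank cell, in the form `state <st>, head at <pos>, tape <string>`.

state p0, head at -1, tape yz

state=p0 head=0 tape=_[x]z   (p0,x)→(p0,y,left)
state=p0 head=-1 tape=[_]yz   (p0,_)→(p1,y,right)
state=p1 head=0 tape=y[y]z   (p1,y)→(p0,y,left)
state=p0 head=-1 tape=[y]yz   (p0,y)→(p1,_,right)
state=p1 head=0 tape=_[y]z   (p1,y)→(p0,y,left)
state=p0 head=-1 tape=[_]yz   (p0,_)→(p1,y,right)
state=p1 head=0 tape=y[y]z   (p1,y)→(p0,y,left)
state=p0 head=-1 tape=[y]yz   (p0,y)→(p1,_,right)
state=p1 head=0 tape=_[y]z   (p1,y)→(p0,y,left)
state=p0 head=-1 tape=[_]yz
After 9 steps: state p0, head at -1, tape yz.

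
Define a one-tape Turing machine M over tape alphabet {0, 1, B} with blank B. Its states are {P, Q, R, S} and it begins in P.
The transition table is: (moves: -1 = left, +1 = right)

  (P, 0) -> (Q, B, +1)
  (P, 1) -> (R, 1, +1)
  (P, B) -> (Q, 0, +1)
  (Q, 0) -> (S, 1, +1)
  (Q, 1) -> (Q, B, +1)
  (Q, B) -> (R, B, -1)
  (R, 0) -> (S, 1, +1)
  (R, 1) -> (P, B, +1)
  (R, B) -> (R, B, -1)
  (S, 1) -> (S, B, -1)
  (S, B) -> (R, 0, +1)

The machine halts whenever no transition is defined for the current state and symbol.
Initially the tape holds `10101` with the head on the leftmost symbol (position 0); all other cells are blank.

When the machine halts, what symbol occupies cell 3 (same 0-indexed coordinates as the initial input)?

B

state=P head=0 tape=B[1]0101   (P,1)→(R,1,+1)
state=R head=1 tape=B1[0]101   (R,0)→(S,1,+1)
state=S head=2 tape=B11[1]01   (S,1)→(S,B,-1)
state=S head=1 tape=B1[1]B01   (S,1)→(S,B,-1)
state=S head=0 tape=B[1]BB01   (S,1)→(S,B,-1)
state=S head=-1 tape=[B]BBB01   (S,B)→(R,0,+1)
state=R head=0 tape=0[B]BB01   (R,B)→(R,B,-1)
state=R head=-1 tape=[0]BBB01   (R,0)→(S,1,+1)
state=S head=0 tape=1[B]BB01   (S,B)→(R,0,+1)
state=R head=1 tape=10[B]B01   (R,B)→(R,B,-1)
state=R head=0 tape=1[0]BB01   (R,0)→(S,1,+1)
state=S head=1 tape=11[B]B01   (S,B)→(R,0,+1)
state=R head=2 tape=110[B]01   (R,B)→(R,B,-1)
state=R head=1 tape=11[0]B01   (R,0)→(S,1,+1)
state=S head=2 tape=111[B]01   (S,B)→(R,0,+1)
state=R head=3 tape=1110[0]1   (R,0)→(S,1,+1)
state=S head=4 tape=11101[1]   (S,1)→(S,B,-1)
state=S head=3 tape=1110[1]B   (S,1)→(S,B,-1)
state=S head=2 tape=111[0]BB
Cell 3 holds B when M halts.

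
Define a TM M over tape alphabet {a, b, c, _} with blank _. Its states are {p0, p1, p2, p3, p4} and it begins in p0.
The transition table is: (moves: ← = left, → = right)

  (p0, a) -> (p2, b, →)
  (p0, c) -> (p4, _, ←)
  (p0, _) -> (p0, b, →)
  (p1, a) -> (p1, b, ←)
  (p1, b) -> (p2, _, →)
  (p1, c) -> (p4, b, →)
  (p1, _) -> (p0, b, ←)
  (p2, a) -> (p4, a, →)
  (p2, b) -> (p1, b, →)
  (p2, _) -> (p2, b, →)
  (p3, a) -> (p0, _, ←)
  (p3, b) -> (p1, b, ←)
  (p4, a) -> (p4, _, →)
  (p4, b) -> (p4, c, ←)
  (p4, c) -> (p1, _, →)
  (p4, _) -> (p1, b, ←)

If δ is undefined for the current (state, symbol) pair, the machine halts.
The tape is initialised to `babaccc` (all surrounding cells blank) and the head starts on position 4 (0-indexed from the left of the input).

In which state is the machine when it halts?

p0 | baba[c]cc   read c → write _, move ←, go to p4
p4 | bab[a]_cc   read a → write _, move →, go to p4
p4 | bab_[_]cc   read _ → write b, move ←, go to p1
p1 | bab[_]bcc   read _ → write b, move ←, go to p0
p0 | ba[b]bbcc
No transition is defined for (p0, b); M halts in state p0.

p0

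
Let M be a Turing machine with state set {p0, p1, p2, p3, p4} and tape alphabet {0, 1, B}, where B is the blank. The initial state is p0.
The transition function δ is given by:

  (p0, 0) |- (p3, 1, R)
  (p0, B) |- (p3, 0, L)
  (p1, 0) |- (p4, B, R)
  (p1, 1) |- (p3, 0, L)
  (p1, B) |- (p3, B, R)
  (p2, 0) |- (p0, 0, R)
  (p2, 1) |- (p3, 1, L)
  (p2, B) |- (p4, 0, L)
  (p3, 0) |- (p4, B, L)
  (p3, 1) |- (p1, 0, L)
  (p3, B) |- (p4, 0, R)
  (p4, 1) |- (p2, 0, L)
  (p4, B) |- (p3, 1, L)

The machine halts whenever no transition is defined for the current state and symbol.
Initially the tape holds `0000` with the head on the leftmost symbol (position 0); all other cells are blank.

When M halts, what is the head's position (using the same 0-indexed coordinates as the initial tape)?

p0 | BBB[0]000   read 0 → write 1, move R, go to p3
p3 | BBB1[0]00   read 0 → write B, move L, go to p4
p4 | BBB[1]B00   read 1 → write 0, move L, go to p2
p2 | BB[B]0B00   read B → write 0, move L, go to p4
p4 | B[B]00B00   read B → write 1, move L, go to p3
p3 | [B]100B00   read B → write 0, move R, go to p4
p4 | 0[1]00B00   read 1 → write 0, move L, go to p2
p2 | [0]000B00   read 0 → write 0, move R, go to p0
p0 | 0[0]00B00   read 0 → write 1, move R, go to p3
p3 | 01[0]0B00   read 0 → write B, move L, go to p4
p4 | 0[1]B0B00   read 1 → write 0, move L, go to p2
p2 | [0]0B0B00   read 0 → write 0, move R, go to p0
p0 | 0[0]B0B00   read 0 → write 1, move R, go to p3
p3 | 01[B]0B00   read B → write 0, move R, go to p4
p4 | 010[0]B00
At halt the head is at cell 0.

0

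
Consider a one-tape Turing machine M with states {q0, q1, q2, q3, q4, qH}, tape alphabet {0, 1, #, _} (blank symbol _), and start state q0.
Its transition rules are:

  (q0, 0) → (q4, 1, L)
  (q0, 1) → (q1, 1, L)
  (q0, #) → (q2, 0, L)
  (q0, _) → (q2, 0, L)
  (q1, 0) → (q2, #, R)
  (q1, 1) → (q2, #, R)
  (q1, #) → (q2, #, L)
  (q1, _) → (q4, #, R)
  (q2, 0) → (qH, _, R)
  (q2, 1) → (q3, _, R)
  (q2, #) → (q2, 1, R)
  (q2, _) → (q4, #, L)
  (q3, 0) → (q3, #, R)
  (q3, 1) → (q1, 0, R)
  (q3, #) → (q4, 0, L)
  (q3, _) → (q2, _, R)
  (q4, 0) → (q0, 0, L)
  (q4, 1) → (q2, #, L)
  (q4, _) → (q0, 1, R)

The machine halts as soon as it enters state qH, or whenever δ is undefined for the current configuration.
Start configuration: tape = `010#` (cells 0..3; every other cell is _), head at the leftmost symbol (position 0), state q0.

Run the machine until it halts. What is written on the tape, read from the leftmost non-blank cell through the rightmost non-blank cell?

state=q0 head=0 tape=_[0]10#__   (q0,0)→(q4,1,L)
state=q4 head=-1 tape=[_]110#__   (q4,_)→(q0,1,R)
state=q0 head=0 tape=1[1]10#__   (q0,1)→(q1,1,L)
state=q1 head=-1 tape=[1]110#__   (q1,1)→(q2,#,R)
state=q2 head=0 tape=#[1]10#__   (q2,1)→(q3,_,R)
state=q3 head=1 tape=#_[1]0#__   (q3,1)→(q1,0,R)
state=q1 head=2 tape=#_0[0]#__   (q1,0)→(q2,#,R)
state=q2 head=3 tape=#_0#[#]__   (q2,#)→(q2,1,R)
state=q2 head=4 tape=#_0#1[_]_   (q2,_)→(q4,#,L)
state=q4 head=3 tape=#_0#[1]#_   (q4,1)→(q2,#,L)
state=q2 head=2 tape=#_0[#]##_   (q2,#)→(q2,1,R)
state=q2 head=3 tape=#_01[#]#_   (q2,#)→(q2,1,R)
state=q2 head=4 tape=#_011[#]_   (q2,#)→(q2,1,R)
state=q2 head=5 tape=#_0111[_]   (q2,_)→(q4,#,L)
state=q4 head=4 tape=#_011[1]#   (q4,1)→(q2,#,L)
state=q2 head=3 tape=#_01[1]##   (q2,1)→(q3,_,R)
state=q3 head=4 tape=#_01_[#]#   (q3,#)→(q4,0,L)
state=q4 head=3 tape=#_01[_]0#   (q4,_)→(q0,1,R)
state=q0 head=4 tape=#_011[0]#   (q0,0)→(q4,1,L)
state=q4 head=3 tape=#_01[1]1#   (q4,1)→(q2,#,L)
state=q2 head=2 tape=#_0[1]#1#   (q2,1)→(q3,_,R)
state=q3 head=3 tape=#_0_[#]1#   (q3,#)→(q4,0,L)
state=q4 head=2 tape=#_0[_]01#   (q4,_)→(q0,1,R)
state=q0 head=3 tape=#_01[0]1#   (q0,0)→(q4,1,L)
state=q4 head=2 tape=#_0[1]11#   (q4,1)→(q2,#,L)
state=q2 head=1 tape=#_[0]#11#   (q2,0)→(qH,_,R)
state=qH head=2 tape=#__[#]11#
The non-blank tape span at halt is #__#11#.

#__#11#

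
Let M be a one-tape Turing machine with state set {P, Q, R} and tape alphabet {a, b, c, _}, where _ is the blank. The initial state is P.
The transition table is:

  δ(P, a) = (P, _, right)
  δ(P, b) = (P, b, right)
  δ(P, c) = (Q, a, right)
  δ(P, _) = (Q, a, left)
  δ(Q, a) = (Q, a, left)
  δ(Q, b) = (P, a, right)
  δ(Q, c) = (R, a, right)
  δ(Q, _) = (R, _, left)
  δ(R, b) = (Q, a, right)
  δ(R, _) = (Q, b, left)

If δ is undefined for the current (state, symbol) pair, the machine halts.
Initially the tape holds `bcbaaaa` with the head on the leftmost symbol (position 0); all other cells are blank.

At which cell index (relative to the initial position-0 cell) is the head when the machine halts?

3

state=P head=0 tape=[b]cbaaaa__   (P,b)→(P,b,right)
state=P head=1 tape=b[c]baaaa__   (P,c)→(Q,a,right)
state=Q head=2 tape=ba[b]aaaa__   (Q,b)→(P,a,right)
state=P head=3 tape=baa[a]aaa__   (P,a)→(P,_,right)
state=P head=4 tape=baa_[a]aa__   (P,a)→(P,_,right)
state=P head=5 tape=baa__[a]a__   (P,a)→(P,_,right)
state=P head=6 tape=baa___[a]__   (P,a)→(P,_,right)
state=P head=7 tape=baa____[_]_   (P,_)→(Q,a,left)
state=Q head=6 tape=baa___[_]a_   (Q,_)→(R,_,left)
state=R head=5 tape=baa__[_]_a_   (R,_)→(Q,b,left)
state=Q head=4 tape=baa_[_]b_a_   (Q,_)→(R,_,left)
state=R head=3 tape=baa[_]_b_a_   (R,_)→(Q,b,left)
state=Q head=2 tape=ba[a]b_b_a_   (Q,a)→(Q,a,left)
state=Q head=1 tape=b[a]ab_b_a_   (Q,a)→(Q,a,left)
state=Q head=0 tape=[b]aab_b_a_   (Q,b)→(P,a,right)
state=P head=1 tape=a[a]ab_b_a_   (P,a)→(P,_,right)
state=P head=2 tape=a_[a]b_b_a_   (P,a)→(P,_,right)
state=P head=3 tape=a__[b]_b_a_   (P,b)→(P,b,right)
state=P head=4 tape=a__b[_]b_a_   (P,_)→(Q,a,left)
state=Q head=3 tape=a__[b]ab_a_   (Q,b)→(P,a,right)
state=P head=4 tape=a__a[a]b_a_   (P,a)→(P,_,right)
state=P head=5 tape=a__a_[b]_a_   (P,b)→(P,b,right)
state=P head=6 tape=a__a_b[_]a_   (P,_)→(Q,a,left)
state=Q head=5 tape=a__a_[b]aa_   (Q,b)→(P,a,right)
state=P head=6 tape=a__a_a[a]a_   (P,a)→(P,_,right)
state=P head=7 tape=a__a_a_[a]_   (P,a)→(P,_,right)
state=P head=8 tape=a__a_a__[_]   (P,_)→(Q,a,left)
state=Q head=7 tape=a__a_a_[_]a   (Q,_)→(R,_,left)
state=R head=6 tape=a__a_a[_]_a   (R,_)→(Q,b,left)
state=Q head=5 tape=a__a_[a]b_a   (Q,a)→(Q,a,left)
state=Q head=4 tape=a__a[_]ab_a   (Q,_)→(R,_,left)
state=R head=3 tape=a__[a]_ab_a
At halt the head is at cell 3.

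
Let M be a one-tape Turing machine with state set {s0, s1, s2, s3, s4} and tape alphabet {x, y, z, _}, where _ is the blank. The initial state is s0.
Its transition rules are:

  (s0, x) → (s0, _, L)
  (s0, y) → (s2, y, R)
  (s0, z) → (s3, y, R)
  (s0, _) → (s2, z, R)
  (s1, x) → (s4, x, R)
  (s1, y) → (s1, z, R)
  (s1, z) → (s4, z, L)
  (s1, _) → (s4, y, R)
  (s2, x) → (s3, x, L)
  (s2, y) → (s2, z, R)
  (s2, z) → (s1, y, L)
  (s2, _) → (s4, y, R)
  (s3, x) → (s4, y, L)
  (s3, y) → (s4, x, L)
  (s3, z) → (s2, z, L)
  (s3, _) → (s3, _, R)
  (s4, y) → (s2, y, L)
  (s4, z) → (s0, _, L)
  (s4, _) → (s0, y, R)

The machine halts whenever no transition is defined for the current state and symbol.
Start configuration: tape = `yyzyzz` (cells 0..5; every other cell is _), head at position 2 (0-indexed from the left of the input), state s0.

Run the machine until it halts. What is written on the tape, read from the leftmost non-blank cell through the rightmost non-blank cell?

state=s0 head=2 tape=yy[z]yzz   (s0,z)→(s3,y,R)
state=s3 head=3 tape=yyy[y]zz   (s3,y)→(s4,x,L)
state=s4 head=2 tape=yy[y]xzz   (s4,y)→(s2,y,L)
state=s2 head=1 tape=y[y]yxzz   (s2,y)→(s2,z,R)
state=s2 head=2 tape=yz[y]xzz   (s2,y)→(s2,z,R)
state=s2 head=3 tape=yzz[x]zz   (s2,x)→(s3,x,L)
state=s3 head=2 tape=yz[z]xzz   (s3,z)→(s2,z,L)
state=s2 head=1 tape=y[z]zxzz   (s2,z)→(s1,y,L)
state=s1 head=0 tape=[y]yzxzz   (s1,y)→(s1,z,R)
state=s1 head=1 tape=z[y]zxzz   (s1,y)→(s1,z,R)
state=s1 head=2 tape=zz[z]xzz   (s1,z)→(s4,z,L)
state=s4 head=1 tape=z[z]zxzz   (s4,z)→(s0,_,L)
state=s0 head=0 tape=[z]_zxzz   (s0,z)→(s3,y,R)
state=s3 head=1 tape=y[_]zxzz   (s3,_)→(s3,_,R)
state=s3 head=2 tape=y_[z]xzz   (s3,z)→(s2,z,L)
state=s2 head=1 tape=y[_]zxzz   (s2,_)→(s4,y,R)
state=s4 head=2 tape=yy[z]xzz   (s4,z)→(s0,_,L)
state=s0 head=1 tape=y[y]_xzz   (s0,y)→(s2,y,R)
state=s2 head=2 tape=yy[_]xzz   (s2,_)→(s4,y,R)
state=s4 head=3 tape=yyy[x]zz
The non-blank tape span at halt is yyyxzz.

yyyxzz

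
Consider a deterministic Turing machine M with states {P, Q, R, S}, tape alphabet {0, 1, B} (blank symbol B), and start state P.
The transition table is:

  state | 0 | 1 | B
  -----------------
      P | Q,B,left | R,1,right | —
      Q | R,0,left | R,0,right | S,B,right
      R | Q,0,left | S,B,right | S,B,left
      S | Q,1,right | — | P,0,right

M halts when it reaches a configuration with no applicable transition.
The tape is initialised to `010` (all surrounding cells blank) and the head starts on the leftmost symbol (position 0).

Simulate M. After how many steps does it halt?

19

P | B[0]10BBB   read 0 → write B, move left, go to Q
Q | [B]B10BBB   read B → write B, move right, go to S
S | B[B]10BBB   read B → write 0, move right, go to P
P | B0[1]0BBB   read 1 → write 1, move right, go to R
R | B01[0]BBB   read 0 → write 0, move left, go to Q
Q | B0[1]0BBB   read 1 → write 0, move right, go to R
R | B00[0]BBB   read 0 → write 0, move left, go to Q
Q | B0[0]0BBB   read 0 → write 0, move left, go to R
R | B[0]00BBB   read 0 → write 0, move left, go to Q
Q | [B]000BBB   read B → write B, move right, go to S
S | B[0]00BBB   read 0 → write 1, move right, go to Q
Q | B1[0]0BBB   read 0 → write 0, move left, go to R
R | B[1]00BBB   read 1 → write B, move right, go to S
S | BB[0]0BBB   read 0 → write 1, move right, go to Q
Q | BB1[0]BBB   read 0 → write 0, move left, go to R
R | BB[1]0BBB   read 1 → write B, move right, go to S
S | BBB[0]BBB   read 0 → write 1, move right, go to Q
Q | BBB1[B]BB   read B → write B, move right, go to S
S | BBB1B[B]B   read B → write 0, move right, go to P
P | BBB1B0[B]
M halts after 19 transitions.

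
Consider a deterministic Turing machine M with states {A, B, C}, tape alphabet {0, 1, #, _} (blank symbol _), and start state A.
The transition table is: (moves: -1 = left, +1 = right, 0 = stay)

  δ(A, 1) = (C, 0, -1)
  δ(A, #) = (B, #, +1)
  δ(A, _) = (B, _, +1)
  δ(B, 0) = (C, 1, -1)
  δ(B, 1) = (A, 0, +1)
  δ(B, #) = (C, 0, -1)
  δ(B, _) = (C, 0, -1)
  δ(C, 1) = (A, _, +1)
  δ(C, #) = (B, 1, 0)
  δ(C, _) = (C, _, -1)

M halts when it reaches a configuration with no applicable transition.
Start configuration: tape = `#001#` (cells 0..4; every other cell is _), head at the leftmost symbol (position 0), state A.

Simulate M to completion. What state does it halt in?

state=A head=0 tape=[#]001#   (A,#)→(B,#,+1)
state=B head=1 tape=#[0]01#   (B,0)→(C,1,-1)
state=C head=0 tape=[#]101#   (C,#)→(B,1,0)
state=B head=0 tape=[1]101#   (B,1)→(A,0,+1)
state=A head=1 tape=0[1]01#   (A,1)→(C,0,-1)
state=C head=0 tape=[0]001#
No transition is defined for (C, 0); M halts in state C.

C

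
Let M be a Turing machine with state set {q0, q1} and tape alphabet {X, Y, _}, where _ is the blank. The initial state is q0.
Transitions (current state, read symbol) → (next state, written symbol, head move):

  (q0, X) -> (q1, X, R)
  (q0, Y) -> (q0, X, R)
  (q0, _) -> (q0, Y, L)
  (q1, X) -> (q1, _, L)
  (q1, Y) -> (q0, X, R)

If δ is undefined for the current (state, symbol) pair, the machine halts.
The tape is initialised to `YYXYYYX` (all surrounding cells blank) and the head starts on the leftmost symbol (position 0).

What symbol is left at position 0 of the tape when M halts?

X

state=q0 head=0 tape=[Y]YXYYYX_   (q0,Y)→(q0,X,R)
state=q0 head=1 tape=X[Y]XYYYX_   (q0,Y)→(q0,X,R)
state=q0 head=2 tape=XX[X]YYYX_   (q0,X)→(q1,X,R)
state=q1 head=3 tape=XXX[Y]YYX_   (q1,Y)→(q0,X,R)
state=q0 head=4 tape=XXXX[Y]YX_   (q0,Y)→(q0,X,R)
state=q0 head=5 tape=XXXXX[Y]X_   (q0,Y)→(q0,X,R)
state=q0 head=6 tape=XXXXXX[X]_   (q0,X)→(q1,X,R)
state=q1 head=7 tape=XXXXXXX[_]
Cell 0 holds X when M halts.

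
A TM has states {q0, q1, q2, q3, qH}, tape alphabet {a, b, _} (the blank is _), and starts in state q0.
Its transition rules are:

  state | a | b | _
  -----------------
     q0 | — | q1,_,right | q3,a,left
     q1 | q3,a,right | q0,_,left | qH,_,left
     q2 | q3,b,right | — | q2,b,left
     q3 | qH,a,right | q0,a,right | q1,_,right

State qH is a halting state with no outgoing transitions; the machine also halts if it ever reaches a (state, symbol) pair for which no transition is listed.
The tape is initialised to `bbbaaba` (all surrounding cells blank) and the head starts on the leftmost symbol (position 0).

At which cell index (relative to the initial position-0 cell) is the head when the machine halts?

1

q0 | _[b]bbaaba   read b → write _, move right, go to q1
q1 | __[b]baaba   read b → write _, move left, go to q0
q0 | _[_]_baaba   read _ → write a, move left, go to q3
q3 | [_]a_baaba   read _ → write _, move right, go to q1
q1 | _[a]_baaba   read a → write a, move right, go to q3
q3 | _a[_]baaba   read _ → write _, move right, go to q1
q1 | _a_[b]aaba   read b → write _, move left, go to q0
q0 | _a[_]_aaba   read _ → write a, move left, go to q3
q3 | _[a]a_aaba   read a → write a, move right, go to qH
qH | _a[a]_aaba
At halt the head is at cell 1.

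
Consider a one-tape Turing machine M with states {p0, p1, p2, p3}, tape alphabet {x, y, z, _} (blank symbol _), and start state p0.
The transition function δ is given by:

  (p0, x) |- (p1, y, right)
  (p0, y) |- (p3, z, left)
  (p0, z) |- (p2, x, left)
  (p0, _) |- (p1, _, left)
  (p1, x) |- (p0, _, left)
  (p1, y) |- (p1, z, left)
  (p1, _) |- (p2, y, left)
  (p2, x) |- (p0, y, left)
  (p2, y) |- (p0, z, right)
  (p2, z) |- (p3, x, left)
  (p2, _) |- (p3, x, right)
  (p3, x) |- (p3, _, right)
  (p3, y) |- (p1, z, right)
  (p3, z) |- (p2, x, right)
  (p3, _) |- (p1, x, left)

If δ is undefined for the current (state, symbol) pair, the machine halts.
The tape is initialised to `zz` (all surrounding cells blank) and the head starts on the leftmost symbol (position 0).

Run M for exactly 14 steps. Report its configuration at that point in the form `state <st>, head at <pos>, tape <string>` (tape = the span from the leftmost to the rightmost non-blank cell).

state p3, head at 2, tape x__xx

state=p0 head=0 tape=_[z]z__   (p0,z)→(p2,x,left)
state=p2 head=-1 tape=[_]xz__   (p2,_)→(p3,x,right)
state=p3 head=0 tape=x[x]z__   (p3,x)→(p3,_,right)
state=p3 head=1 tape=x_[z]__   (p3,z)→(p2,x,right)
state=p2 head=2 tape=x_x[_]_   (p2,_)→(p3,x,right)
state=p3 head=3 tape=x_xx[_]   (p3,_)→(p1,x,left)
state=p1 head=2 tape=x_x[x]x   (p1,x)→(p0,_,left)
state=p0 head=1 tape=x_[x]_x   (p0,x)→(p1,y,right)
state=p1 head=2 tape=x_y[_]x   (p1,_)→(p2,y,left)
state=p2 head=1 tape=x_[y]yx   (p2,y)→(p0,z,right)
state=p0 head=2 tape=x_z[y]x   (p0,y)→(p3,z,left)
state=p3 head=1 tape=x_[z]zx   (p3,z)→(p2,x,right)
state=p2 head=2 tape=x_x[z]x   (p2,z)→(p3,x,left)
state=p3 head=1 tape=x_[x]xx   (p3,x)→(p3,_,right)
state=p3 head=2 tape=x__[x]x
After 14 steps: state p3, head at 2, tape x__xx.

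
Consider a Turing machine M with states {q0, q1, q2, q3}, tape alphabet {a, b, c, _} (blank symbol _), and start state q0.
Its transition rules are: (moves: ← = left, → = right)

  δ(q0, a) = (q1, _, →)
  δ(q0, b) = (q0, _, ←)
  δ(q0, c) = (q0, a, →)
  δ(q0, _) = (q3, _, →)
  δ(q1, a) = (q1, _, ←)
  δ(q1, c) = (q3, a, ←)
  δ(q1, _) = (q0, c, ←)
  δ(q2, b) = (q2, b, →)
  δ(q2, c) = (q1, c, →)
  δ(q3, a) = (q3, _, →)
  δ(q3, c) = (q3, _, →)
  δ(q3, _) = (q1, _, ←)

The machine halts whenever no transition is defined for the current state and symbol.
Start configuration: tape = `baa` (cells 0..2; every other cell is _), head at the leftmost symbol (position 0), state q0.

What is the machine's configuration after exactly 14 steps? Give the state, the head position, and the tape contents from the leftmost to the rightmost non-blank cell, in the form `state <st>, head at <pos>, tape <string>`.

q0 | __[b]aa   read b → write _, move ←, go to q0
q0 | _[_]_aa   read _ → write _, move →, go to q3
q3 | __[_]aa   read _ → write _, move ←, go to q1
q1 | _[_]_aa   read _ → write c, move ←, go to q0
q0 | [_]c_aa   read _ → write _, move →, go to q3
q3 | _[c]_aa   read c → write _, move →, go to q3
q3 | __[_]aa   read _ → write _, move ←, go to q1
q1 | _[_]_aa   read _ → write c, move ←, go to q0
q0 | [_]c_aa   read _ → write _, move →, go to q3
q3 | _[c]_aa   read c → write _, move →, go to q3
q3 | __[_]aa   read _ → write _, move ←, go to q1
q1 | _[_]_aa   read _ → write c, move ←, go to q0
q0 | [_]c_aa   read _ → write _, move →, go to q3
q3 | _[c]_aa   read c → write _, move →, go to q3
q3 | __[_]aa
After 14 steps: state q3, head at 0, tape aa.

state q3, head at 0, tape aa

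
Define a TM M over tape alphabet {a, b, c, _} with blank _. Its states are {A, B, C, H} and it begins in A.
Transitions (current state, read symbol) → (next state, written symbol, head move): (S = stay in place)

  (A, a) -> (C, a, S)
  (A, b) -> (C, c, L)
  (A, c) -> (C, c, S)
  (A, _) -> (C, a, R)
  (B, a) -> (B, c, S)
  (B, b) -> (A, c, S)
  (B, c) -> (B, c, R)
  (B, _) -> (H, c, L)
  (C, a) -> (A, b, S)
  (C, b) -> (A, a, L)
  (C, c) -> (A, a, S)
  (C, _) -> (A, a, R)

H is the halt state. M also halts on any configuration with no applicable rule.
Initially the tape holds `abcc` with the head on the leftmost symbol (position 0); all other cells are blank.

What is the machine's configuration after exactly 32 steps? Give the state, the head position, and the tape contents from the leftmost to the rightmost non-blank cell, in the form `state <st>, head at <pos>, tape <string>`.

state=A head=0 tape=____[a]bcc   (A,a)→(C,a,S)
state=C head=0 tape=____[a]bcc   (C,a)→(A,b,S)
state=A head=0 tape=____[b]bcc   (A,b)→(C,c,L)
state=C head=-1 tape=___[_]cbcc   (C,_)→(A,a,R)
state=A head=0 tape=___a[c]bcc   (A,c)→(C,c,S)
state=C head=0 tape=___a[c]bcc   (C,c)→(A,a,S)
state=A head=0 tape=___a[a]bcc   (A,a)→(C,a,S)
state=C head=0 tape=___a[a]bcc   (C,a)→(A,b,S)
state=A head=0 tape=___a[b]bcc   (A,b)→(C,c,L)
state=C head=-1 tape=___[a]cbcc   (C,a)→(A,b,S)
state=A head=-1 tape=___[b]cbcc   (A,b)→(C,c,L)
state=C head=-2 tape=__[_]ccbcc   (C,_)→(A,a,R)
state=A head=-1 tape=__a[c]cbcc   (A,c)→(C,c,S)
state=C head=-1 tape=__a[c]cbcc   (C,c)→(A,a,S)
state=A head=-1 tape=__a[a]cbcc   (A,a)→(C,a,S)
state=C head=-1 tape=__a[a]cbcc   (C,a)→(A,b,S)
state=A head=-1 tape=__a[b]cbcc   (A,b)→(C,c,L)
state=C head=-2 tape=__[a]ccbcc   (C,a)→(A,b,S)
state=A head=-2 tape=__[b]ccbcc   (A,b)→(C,c,L)
state=C head=-3 tape=_[_]cccbcc   (C,_)→(A,a,R)
state=A head=-2 tape=_a[c]ccbcc   (A,c)→(C,c,S)
state=C head=-2 tape=_a[c]ccbcc   (C,c)→(A,a,S)
state=A head=-2 tape=_a[a]ccbcc   (A,a)→(C,a,S)
state=C head=-2 tape=_a[a]ccbcc   (C,a)→(A,b,S)
state=A head=-2 tape=_a[b]ccbcc   (A,b)→(C,c,L)
state=C head=-3 tape=_[a]cccbcc   (C,a)→(A,b,S)
state=A head=-3 tape=_[b]cccbcc   (A,b)→(C,c,L)
state=C head=-4 tape=[_]ccccbcc   (C,_)→(A,a,R)
state=A head=-3 tape=a[c]cccbcc   (A,c)→(C,c,S)
state=C head=-3 tape=a[c]cccbcc   (C,c)→(A,a,S)
state=A head=-3 tape=a[a]cccbcc   (A,a)→(C,a,S)
state=C head=-3 tape=a[a]cccbcc   (C,a)→(A,b,S)
state=A head=-3 tape=a[b]cccbcc
After 32 steps: state A, head at -3, tape abcccbcc.

state A, head at -3, tape abcccbcc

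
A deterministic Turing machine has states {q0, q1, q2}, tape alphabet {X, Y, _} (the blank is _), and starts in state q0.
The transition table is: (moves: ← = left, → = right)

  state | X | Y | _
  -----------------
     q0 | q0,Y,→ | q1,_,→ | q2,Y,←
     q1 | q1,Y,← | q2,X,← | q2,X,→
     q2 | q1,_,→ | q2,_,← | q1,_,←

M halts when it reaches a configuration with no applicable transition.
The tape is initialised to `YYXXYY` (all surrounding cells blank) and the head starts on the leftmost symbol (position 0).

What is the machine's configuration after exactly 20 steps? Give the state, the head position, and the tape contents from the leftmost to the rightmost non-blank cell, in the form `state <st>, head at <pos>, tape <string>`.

state q2, head at -2, tape X__XXXYY

state=q0 head=0 tape=__[Y]YXXYY   (q0,Y)→(q1,_,→)
state=q1 head=1 tape=___[Y]XXYY   (q1,Y)→(q2,X,←)
state=q2 head=0 tape=__[_]XXXYY   (q2,_)→(q1,_,←)
state=q1 head=-1 tape=_[_]_XXXYY   (q1,_)→(q2,X,→)
state=q2 head=0 tape=_X[_]XXXYY   (q2,_)→(q1,_,←)
state=q1 head=-1 tape=_[X]_XXXYY   (q1,X)→(q1,Y,←)
state=q1 head=-2 tape=[_]Y_XXXYY   (q1,_)→(q2,X,→)
state=q2 head=-1 tape=X[Y]_XXXYY   (q2,Y)→(q2,_,←)
state=q2 head=-2 tape=[X]__XXXYY   (q2,X)→(q1,_,→)
state=q1 head=-1 tape=_[_]_XXXYY   (q1,_)→(q2,X,→)
state=q2 head=0 tape=_X[_]XXXYY   (q2,_)→(q1,_,←)
state=q1 head=-1 tape=_[X]_XXXYY   (q1,X)→(q1,Y,←)
state=q1 head=-2 tape=[_]Y_XXXYY   (q1,_)→(q2,X,→)
state=q2 head=-1 tape=X[Y]_XXXYY   (q2,Y)→(q2,_,←)
state=q2 head=-2 tape=[X]__XXXYY   (q2,X)→(q1,_,→)
state=q1 head=-1 tape=_[_]_XXXYY   (q1,_)→(q2,X,→)
state=q2 head=0 tape=_X[_]XXXYY   (q2,_)→(q1,_,←)
state=q1 head=-1 tape=_[X]_XXXYY   (q1,X)→(q1,Y,←)
state=q1 head=-2 tape=[_]Y_XXXYY   (q1,_)→(q2,X,→)
state=q2 head=-1 tape=X[Y]_XXXYY   (q2,Y)→(q2,_,←)
state=q2 head=-2 tape=[X]__XXXYY
After 20 steps: state q2, head at -2, tape X__XXXYY.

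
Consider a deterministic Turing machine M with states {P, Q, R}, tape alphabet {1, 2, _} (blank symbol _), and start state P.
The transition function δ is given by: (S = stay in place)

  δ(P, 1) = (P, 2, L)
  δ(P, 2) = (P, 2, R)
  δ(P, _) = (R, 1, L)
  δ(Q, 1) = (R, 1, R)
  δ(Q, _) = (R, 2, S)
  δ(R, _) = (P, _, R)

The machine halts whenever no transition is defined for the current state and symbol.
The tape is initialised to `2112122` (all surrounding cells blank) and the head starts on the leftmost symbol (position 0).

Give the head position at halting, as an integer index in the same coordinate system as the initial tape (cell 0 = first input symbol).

6

P | [2]112122_   read 2 → write 2, move R, go to P
P | 2[1]12122_   read 1 → write 2, move L, go to P
P | [2]212122_   read 2 → write 2, move R, go to P
P | 2[2]12122_   read 2 → write 2, move R, go to P
P | 22[1]2122_   read 1 → write 2, move L, go to P
P | 2[2]22122_   read 2 → write 2, move R, go to P
P | 22[2]2122_   read 2 → write 2, move R, go to P
P | 222[2]122_   read 2 → write 2, move R, go to P
P | 2222[1]22_   read 1 → write 2, move L, go to P
P | 222[2]222_   read 2 → write 2, move R, go to P
P | 2222[2]22_   read 2 → write 2, move R, go to P
P | 22222[2]2_   read 2 → write 2, move R, go to P
P | 222222[2]_   read 2 → write 2, move R, go to P
P | 2222222[_]   read _ → write 1, move L, go to R
R | 222222[2]1
At halt the head is at cell 6.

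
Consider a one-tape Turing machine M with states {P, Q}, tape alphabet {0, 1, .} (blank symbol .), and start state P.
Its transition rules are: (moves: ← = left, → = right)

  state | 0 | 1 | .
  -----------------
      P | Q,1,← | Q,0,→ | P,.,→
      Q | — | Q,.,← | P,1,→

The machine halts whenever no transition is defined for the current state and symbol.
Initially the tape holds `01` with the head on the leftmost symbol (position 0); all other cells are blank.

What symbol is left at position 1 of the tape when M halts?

.

P | .[0]1   read 0 → write 1, move ←, go to Q
Q | [.]11   read . → write 1, move →, go to P
P | 1[1]1   read 1 → write 0, move →, go to Q
Q | 10[1]   read 1 → write ., move ←, go to Q
Q | 1[0].
Cell 1 holds . when M halts.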